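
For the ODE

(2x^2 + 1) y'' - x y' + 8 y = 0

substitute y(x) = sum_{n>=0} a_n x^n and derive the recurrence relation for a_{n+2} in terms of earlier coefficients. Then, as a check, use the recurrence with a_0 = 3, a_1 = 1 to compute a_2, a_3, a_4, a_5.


Substitute y = sum_n a_n x^n.
(1 + 2 x^2) y'' contributes (n+2)(n+1) a_{n+2} + 2 n(n-1) a_n at x^n.
-x y'(x) contributes -n a_n at x^n.
8 y(x) contributes 8 a_n at x^n.
Matching x^n: (n+2)(n+1) a_{n+2} + (2 n(n-1) - n + 8) a_n = 0.
Thus a_{n+2} = (-2 n(n-1) + n - 8) / ((n+1)(n+2)) * a_n.

Check with a_0 = 3, a_1 = 1 (apply the recurrence for n = 0, 1, 2, 3): a_0 = 3, a_1 = 1, a_2 = -12, a_3 = -7/6, a_4 = 10, a_5 = 119/120.

a_(n+2) = (-2 n(n-1) + n - 8) / ((n+1)(n+2)) * a_n; check: a_0 = 3, a_1 = 1, a_2 = -12, a_3 = -7/6, a_4 = 10, a_5 = 119/120


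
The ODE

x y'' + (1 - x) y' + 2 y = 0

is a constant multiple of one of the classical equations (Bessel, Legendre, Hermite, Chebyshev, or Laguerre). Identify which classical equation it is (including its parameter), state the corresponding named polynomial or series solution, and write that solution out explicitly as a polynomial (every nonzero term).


The equation is already in a standard form:  x y'' + (1 - x) y' + 2 y = 0.
This matches the Laguerre equation x y'' + (1 - x) y' + n y = 0 with n = 2; the polynomial solution is L_2(x).
With y = sum_k a_k x^k, matching x^k gives (k+1)k a_{k+1} + (k+1) a_{k+1} - k a_k + n a_k = 0, i.e. (k+1)^2 a_{k+1} = (k - n) a_k = (k - 2) a_k. The right side vanishes at k = 2, so the series terminates at degree 2.
Standard normalization L_n(0) = 1 gives a_0 = 1. Work upward with a_{k+1} = (k - 2) a_k / (k+1)^2:
  a_1 = (0 - 2)(1) / 1^2 = -2/1 = -2
  a_2 = (1 - 2)(-2) / 2^2 = 2/4 = 1/2
Hence L_2(x) = x^2/2 - 2 x + 1.

L_2(x); series = x^2/2 - 2 x + 1


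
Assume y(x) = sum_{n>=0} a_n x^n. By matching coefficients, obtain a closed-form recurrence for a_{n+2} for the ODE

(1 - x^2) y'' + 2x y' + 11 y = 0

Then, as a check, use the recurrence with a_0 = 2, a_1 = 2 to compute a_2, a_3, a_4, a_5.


Substitute y = sum_n a_n x^n.
(1 - 1 x^2) y'' contributes (n+2)(n+1) a_{n+2} - n(n-1) a_n at x^n.
2 x y'(x) contributes 2 n a_n at x^n.
11 y(x) contributes 11 a_n at x^n.
Matching x^n: (n+2)(n+1) a_{n+2} + (-n(n-1) + 2 n + 11) a_n = 0.
Thus a_{n+2} = (n(n-1) - 2 n - 11) / ((n+1)(n+2)) * a_n.

Check with a_0 = 2, a_1 = 2 (apply the recurrence for n = 0, 1, 2, 3): a_0 = 2, a_1 = 2, a_2 = -11, a_3 = -13/3, a_4 = 143/12, a_5 = 143/60.

a_(n+2) = (n(n-1) - 2 n - 11) / ((n+1)(n+2)) * a_n; check: a_0 = 2, a_1 = 2, a_2 = -11, a_3 = -13/3, a_4 = 143/12, a_5 = 143/60


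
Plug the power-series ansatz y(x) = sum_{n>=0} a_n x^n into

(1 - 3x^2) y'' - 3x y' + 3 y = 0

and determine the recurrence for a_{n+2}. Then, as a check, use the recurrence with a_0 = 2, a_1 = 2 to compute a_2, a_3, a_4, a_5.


Substitute y = sum_n a_n x^n.
(1 - 3 x^2) y'' contributes (n+2)(n+1) a_{n+2} - 3 n(n-1) a_n at x^n.
-3 x y'(x) contributes -3 n a_n at x^n.
3 y(x) contributes 3 a_n at x^n.
Matching x^n: (n+2)(n+1) a_{n+2} + (-3 n(n-1) - 3 n + 3) a_n = 0.
Thus a_{n+2} = (3 n(n-1) + 3 n - 3) / ((n+1)(n+2)) * a_n.

Check with a_0 = 2, a_1 = 2 (apply the recurrence for n = 0, 1, 2, 3): a_0 = 2, a_1 = 2, a_2 = -3, a_3 = 0, a_4 = -9/4, a_5 = 0.

a_(n+2) = (3 n(n-1) + 3 n - 3) / ((n+1)(n+2)) * a_n; check: a_0 = 2, a_1 = 2, a_2 = -3, a_3 = 0, a_4 = -9/4, a_5 = 0


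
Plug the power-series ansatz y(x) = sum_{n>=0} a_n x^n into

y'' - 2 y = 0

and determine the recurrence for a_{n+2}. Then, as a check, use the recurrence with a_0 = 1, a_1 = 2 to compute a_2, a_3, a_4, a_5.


Substitute y = sum_n a_n x^n into y'' + (const) y = 0.
y''(x) = sum_{n>=0} (n+2)(n+1) a_{n+2} x^n.
The ODE becomes sum_n [(n+2)(n+1) a_{n+2} - 2 a_n] x^n = 0.
Setting each coefficient to zero gives the recurrence:
  (n+2)(n+1) a_{n+2} - 2 a_n = 0,
  a_{n+2} = 2 / ((n+1)(n+2)) a_n.

Check with a_0 = 1, a_1 = 2 (apply the recurrence for n = 0, 1, 2, 3): a_0 = 1, a_1 = 2, a_2 = 1, a_3 = 2/3, a_4 = 1/6, a_5 = 1/15.

a_{n+2} = 2/((n+1)(n+2)) * a_n; check: a_0 = 1, a_1 = 2, a_2 = 1, a_3 = 2/3, a_4 = 1/6, a_5 = 1/15


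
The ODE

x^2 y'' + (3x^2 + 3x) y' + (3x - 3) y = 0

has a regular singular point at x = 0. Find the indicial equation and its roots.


Divide by x^2 to reach normal form y'' + P_1(x) y' + P_2(x) y = 0 with P_1(x) = 3 + 3/x and P_2(x) = 3/x - 3/x^2.
x = 0 is a singular point because the y'-coefficient 3 + 3/x has a pole at x = 0 and the y-coefficient 3/x - 3/x^2 has a pole at x = 0.
It is a regular singular point because x P_1(x) = p(x) = 3x + 3 and x^2 P_2(x) = q(x) = 3x - 3 are polynomials, hence analytic at x = 0.
p(0) = 3,  q(0) = -3.
Indicial equation: r(r-1) + p(0) r + q(0) = 0, i.e. r^2 + (p(0) - 1) r + q(0) = 0, i.e. r^2 + 2 r - 3 = 0.
Discriminant: (2)^2 - 4(-3) = 16, so r = (-2 ± 4)/2.
Solving: r_1 = 1, r_2 = -3.

indicial: r^2 + 2 r - 3 = 0; roots r_1 = 1, r_2 = -3


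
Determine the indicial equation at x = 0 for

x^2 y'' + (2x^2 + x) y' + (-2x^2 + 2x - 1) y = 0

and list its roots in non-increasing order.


Divide by x^2 to reach normal form y'' + P_1(x) y' + P_2(x) y = 0 with P_1(x) = 2 + 1/x and P_2(x) = -2 + 2/x - 1/x^2.
x = 0 is a singular point because the y'-coefficient 2 + 1/x has a pole at x = 0 and the y-coefficient -2 + 2/x - 1/x^2 has a pole at x = 0.
It is a regular singular point because x P_1(x) = p(x) = 2x + 1 and x^2 P_2(x) = q(x) = -2x^2 + 2x - 1 are polynomials, hence analytic at x = 0.
p(0) = 1,  q(0) = -1.
Indicial equation: r(r-1) + p(0) r + q(0) = 0, i.e. r^2 + (p(0) - 1) r + q(0) = 0, i.e. r^2 - 1 = 0.
Discriminant: (0)^2 - 4(-1) = 4, so r = (0 ± 2)/2.
Solving: r_1 = 1, r_2 = -1.

indicial: r^2 - 1 = 0; roots r_1 = 1, r_2 = -1


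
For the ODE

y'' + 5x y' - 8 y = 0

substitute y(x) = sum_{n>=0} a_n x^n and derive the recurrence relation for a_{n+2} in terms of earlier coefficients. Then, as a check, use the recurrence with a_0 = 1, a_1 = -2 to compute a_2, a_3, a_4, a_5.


Substitute y = sum_n a_n x^n.
y''(x) has coefficient (n+2)(n+1) a_{n+2} at x^n;
5 x y'(x) has coefficient 5 n a_n at x^n (shift);
-8 y(x) has coefficient -8 a_n at x^n.
Matching x^n: (n+2)(n+1) a_{n+2} + (5n - 8) a_n = 0.
Thus a_{n+2} = (-5n + 8) / ((n+1)(n+2)) * a_n.

Check with a_0 = 1, a_1 = -2 (apply the recurrence for n = 0, 1, 2, 3): a_0 = 1, a_1 = -2, a_2 = 4, a_3 = -1, a_4 = -2/3, a_5 = 7/20.

a_(n+2) = (-5n + 8) / ((n+1)(n+2)) * a_n; check: a_0 = 1, a_1 = -2, a_2 = 4, a_3 = -1, a_4 = -2/3, a_5 = 7/20


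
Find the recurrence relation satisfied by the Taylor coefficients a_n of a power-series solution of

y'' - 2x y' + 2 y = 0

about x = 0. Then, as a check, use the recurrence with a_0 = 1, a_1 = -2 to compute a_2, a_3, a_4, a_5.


Substitute y = sum_n a_n x^n.
y''(x) has coefficient (n+2)(n+1) a_{n+2} at x^n;
-2 x y'(x) has coefficient -2 n a_n at x^n (shift);
2 y(x) has coefficient 2 a_n at x^n.
Matching x^n: (n+2)(n+1) a_{n+2} + (-2n + 2) a_n = 0.
Thus a_{n+2} = (2n - 2) / ((n+1)(n+2)) * a_n.

Check with a_0 = 1, a_1 = -2 (apply the recurrence for n = 0, 1, 2, 3): a_0 = 1, a_1 = -2, a_2 = -1, a_3 = 0, a_4 = -1/6, a_5 = 0.

a_(n+2) = (2n - 2) / ((n+1)(n+2)) * a_n; check: a_0 = 1, a_1 = -2, a_2 = -1, a_3 = 0, a_4 = -1/6, a_5 = 0


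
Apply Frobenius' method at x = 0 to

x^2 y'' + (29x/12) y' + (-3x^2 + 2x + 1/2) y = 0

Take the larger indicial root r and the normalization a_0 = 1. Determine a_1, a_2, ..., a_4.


Write in Frobenius form y'' + (p(x)/x) y' + (q(x)/x^2) y = 0:
  p(x) = 29/12,  q(x) = -3x^2 + 2x + 1/2.
Indicial equation: r(r-1) + (29/12) r + (1/2) = 0 -> roots r_1 = -2/3, r_2 = -3/4.
Take r = r_1 = -2/3. Let y(x) = x^r sum_{n>=0} a_n x^n with a_0 = 1.
Substitute y = x^r sum a_n x^n and match x^{r+n}. The recurrence is
  D(n) a_n + 2 a_{n-1} - 3 a_{n-2} = 0,  where D(n) = (r+n)(r+n-1) + (29/12)(r+n) + (1/2).
  a_n = [-2 a_{n-1} + 3 a_{n-2}] / D(n).
Since the indicial polynomial factors as (r - r_1)(r - r_2), D(n) = (r_1 + n - r_1)(r_1 + n - r_2) = n(n + 1/12).
Evaluating step by step (a_0 = 1):
  n = 1: D(1) = 1(1 + 1/12) = 13/12; numerator = -2(1) = -2; a_1 = (-2)/(13/12) = -24/13
  n = 2: D(2) = 2(2 + 1/12) = 25/6; numerator = -2(-24/13) + 3(1) = 87/13; a_2 = (87/13)/(25/6) = 522/325
  n = 3: D(3) = 3(3 + 1/12) = 37/4; numerator = -2(522/325) + 3(-24/13) = -2844/325; a_3 = (-2844/325)/(37/4) = -11376/12025
  n = 4: D(4) = 4(4 + 1/12) = 49/3; numerator = -2(-11376/12025) + 3(522/325) = 80694/12025; a_4 = (80694/12025)/(49/3) = 242082/589225

r = -2/3; a_0 = 1; a_1 = -24/13; a_2 = 522/325; a_3 = -11376/12025; a_4 = 242082/589225


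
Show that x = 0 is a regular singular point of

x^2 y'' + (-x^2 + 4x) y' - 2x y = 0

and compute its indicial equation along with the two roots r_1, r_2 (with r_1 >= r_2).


Divide by x^2 to reach normal form y'' + P_1(x) y' + P_2(x) y = 0 with P_1(x) = -1 + 4/x and P_2(x) = -2/x.
x = 0 is a singular point because the y'-coefficient -1 + 4/x has a pole at x = 0 and the y-coefficient -2/x has a pole at x = 0.
It is a regular singular point because x P_1(x) = p(x) = 4 - x and x^2 P_2(x) = q(x) = -2x are polynomials, hence analytic at x = 0.
p(0) = 4,  q(0) = 0.
Indicial equation: r(r-1) + p(0) r + q(0) = 0, i.e. r^2 + (p(0) - 1) r + q(0) = 0, i.e. r^2 + 3 r = 0.
Discriminant: (3)^2 - 4(0) = 9, so r = (-3 ± 3)/2.
Solving: r_1 = 0, r_2 = -3.

indicial: r^2 + 3 r = 0; roots r_1 = 0, r_2 = -3


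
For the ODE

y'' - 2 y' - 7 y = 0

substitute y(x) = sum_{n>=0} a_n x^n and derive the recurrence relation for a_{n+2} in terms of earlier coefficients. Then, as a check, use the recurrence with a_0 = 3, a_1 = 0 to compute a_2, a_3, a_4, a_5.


Substitute y = sum_n a_n x^n.
y''(x) has coefficient (n+2)(n+1) a_{n+2} at x^n;
-2 y'(x) has coefficient -2 (n+1) a_{n+1} at x^n;
-7 y(x) has coefficient -7 a_n at x^n.
Matching x^n: (n+2)(n+1) a_{n+2} - 2 (n+1) a_{n+1} - 7 a_n = 0.
Thus a_{n+2} = [2 (n+1) a_{n+1} + 7 a_n] / ((n+1)(n+2)).

Check with a_0 = 3, a_1 = 0 (apply the recurrence for n = 0, 1, 2, 3): a_0 = 3, a_1 = 0, a_2 = 21/2, a_3 = 7, a_4 = 77/8, a_5 = 63/10.

a_(n+2) = [2 (n+1) a_(n+1) + 7 a_n] / ((n+1)(n+2)); check: a_0 = 3, a_1 = 0, a_2 = 21/2, a_3 = 7, a_4 = 77/8, a_5 = 63/10


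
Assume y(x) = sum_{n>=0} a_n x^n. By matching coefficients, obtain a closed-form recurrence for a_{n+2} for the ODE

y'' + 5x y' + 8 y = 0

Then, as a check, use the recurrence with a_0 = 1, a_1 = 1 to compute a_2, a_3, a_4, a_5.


Substitute y = sum_n a_n x^n.
y''(x) has coefficient (n+2)(n+1) a_{n+2} at x^n;
5 x y'(x) has coefficient 5 n a_n at x^n (shift);
8 y(x) has coefficient 8 a_n at x^n.
Matching x^n: (n+2)(n+1) a_{n+2} + (5n + 8) a_n = 0.
Thus a_{n+2} = (-5n - 8) / ((n+1)(n+2)) * a_n.

Check with a_0 = 1, a_1 = 1 (apply the recurrence for n = 0, 1, 2, 3): a_0 = 1, a_1 = 1, a_2 = -4, a_3 = -13/6, a_4 = 6, a_5 = 299/120.

a_(n+2) = (-5n - 8) / ((n+1)(n+2)) * a_n; check: a_0 = 1, a_1 = 1, a_2 = -4, a_3 = -13/6, a_4 = 6, a_5 = 299/120


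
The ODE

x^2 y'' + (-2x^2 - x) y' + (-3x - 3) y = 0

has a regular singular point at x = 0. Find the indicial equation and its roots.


Divide by x^2 to reach normal form y'' + P_1(x) y' + P_2(x) y = 0 with P_1(x) = -2 - 1/x and P_2(x) = -3/x - 3/x^2.
x = 0 is a singular point because the y'-coefficient -2 - 1/x has a pole at x = 0 and the y-coefficient -3/x - 3/x^2 has a pole at x = 0.
It is a regular singular point because x P_1(x) = p(x) = -2x - 1 and x^2 P_2(x) = q(x) = -3x - 3 are polynomials, hence analytic at x = 0.
p(0) = -1,  q(0) = -3.
Indicial equation: r(r-1) + p(0) r + q(0) = 0, i.e. r^2 + (p(0) - 1) r + q(0) = 0, i.e. r^2 - 2 r - 3 = 0.
Discriminant: (-2)^2 - 4(-3) = 16, so r = (2 ± 4)/2.
Solving: r_1 = 3, r_2 = -1.

indicial: r^2 - 2 r - 3 = 0; roots r_1 = 3, r_2 = -1


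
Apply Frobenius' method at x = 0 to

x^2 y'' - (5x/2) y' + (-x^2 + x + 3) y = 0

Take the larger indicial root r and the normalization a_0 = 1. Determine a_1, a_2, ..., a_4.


Write in Frobenius form y'' + (p(x)/x) y' + (q(x)/x^2) y = 0:
  p(x) = -5/2,  q(x) = -x^2 + x + 3.
Indicial equation: r(r-1) + (-5/2) r + (3) = 0 -> roots r_1 = 2, r_2 = 3/2.
Take r = r_1 = 2. Let y(x) = x^r sum_{n>=0} a_n x^n with a_0 = 1.
Substitute y = x^r sum a_n x^n and match x^{r+n}. The recurrence is
  D(n) a_n + 1 a_{n-1} - 1 a_{n-2} = 0,  where D(n) = (r+n)(r+n-1) + (-5/2)(r+n) + (3).
  a_n = [-1 a_{n-1} + 1 a_{n-2}] / D(n).
Since the indicial polynomial factors as (r - r_1)(r - r_2), D(n) = (r_1 + n - r_1)(r_1 + n - r_2) = n(n + 1/2).
Evaluating step by step (a_0 = 1):
  n = 1: D(1) = 1(1 + 1/2) = 3/2; numerator = -1(1) = -1; a_1 = (-1)/(3/2) = -2/3
  n = 2: D(2) = 2(2 + 1/2) = 5; numerator = -1(-2/3) + 1(1) = 5/3; a_2 = (5/3)/(5) = 1/3
  n = 3: D(3) = 3(3 + 1/2) = 21/2; numerator = -1(1/3) + 1(-2/3) = -1; a_3 = (-1)/(21/2) = -2/21
  n = 4: D(4) = 4(4 + 1/2) = 18; numerator = -1(-2/21) + 1(1/3) = 3/7; a_4 = (3/7)/(18) = 1/42

r = 2; a_0 = 1; a_1 = -2/3; a_2 = 1/3; a_3 = -2/21; a_4 = 1/42


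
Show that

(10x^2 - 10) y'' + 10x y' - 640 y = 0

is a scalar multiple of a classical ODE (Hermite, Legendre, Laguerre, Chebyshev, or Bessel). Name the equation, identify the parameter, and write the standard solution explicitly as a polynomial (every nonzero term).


All three coefficients share the factor -10; dividing through by -10 gives  (1 - x^2) y'' - x y' + 64 y = 0.
This matches the Chebyshev equation (1 - x^2) y'' - x y' + n^2 y = 0 (note the -x y' term, not -2x y') with n^2 = 64, so n = 8; the polynomial solution is T_8(x).
With y = sum_k a_k x^k, matching x^k gives (k+2)(k+1) a_{k+2} = (k^2 - n^2) a_k = (k - 8)(k + 8) a_k. The right side vanishes at k = 8, so the series with the parity of 8 terminates at degree 8.
Standard normalization: leading coefficient of T_n is 2^(n-1), so a_8 = 2^7 = 128. Work downward with a_k = (k+1)(k+2) a_{k+2} / ((k - 8)(k + 8)):
  a_6 = (7)(8)(128) / ((6 - 8)(6 + 8)) = 7168/(-28) = -256
  a_4 = (5)(6)(-256) / ((4 - 8)(4 + 8)) = -7680/(-48) = 160
  a_2 = (3)(4)(160) / ((2 - 8)(2 + 8)) = 1920/(-60) = -32
  a_0 = (1)(2)(-32) / ((0 - 8)(0 + 8)) = -64/(-64) = 1
Hence T_8(x) = 128 x^8 - 256 x^6 + 160 x^4 - 32 x^2 + 1.

T_8(x); series = 128 x^8 - 256 x^6 + 160 x^4 - 32 x^2 + 1


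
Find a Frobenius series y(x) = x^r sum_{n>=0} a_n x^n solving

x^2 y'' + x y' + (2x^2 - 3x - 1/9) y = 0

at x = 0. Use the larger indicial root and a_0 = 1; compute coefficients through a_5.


Write in Frobenius form y'' + (p(x)/x) y' + (q(x)/x^2) y = 0:
  p(x) = 1,  q(x) = 2x^2 - 3x - 1/9.
Indicial equation: r(r-1) + (1) r + (-1/9) = 0 -> roots r_1 = 1/3, r_2 = -1/3.
Take r = r_1 = 1/3. Let y(x) = x^r sum_{n>=0} a_n x^n with a_0 = 1.
Substitute y = x^r sum a_n x^n and match x^{r+n}. The recurrence is
  D(n) a_n - 3 a_{n-1} + 2 a_{n-2} = 0,  where D(n) = (r+n)(r+n-1) + (1)(r+n) + (-1/9).
  a_n = [3 a_{n-1} - 2 a_{n-2}] / D(n).
Since the indicial polynomial factors as (r - r_1)(r - r_2), D(n) = (r_1 + n - r_1)(r_1 + n - r_2) = n(n + 2/3).
Evaluating step by step (a_0 = 1):
  n = 1: D(1) = 1(1 + 2/3) = 5/3; numerator = 3(1) = 3; a_1 = (3)/(5/3) = 9/5
  n = 2: D(2) = 2(2 + 2/3) = 16/3; numerator = 3(9/5) - 2(1) = 17/5; a_2 = (17/5)/(16/3) = 51/80
  n = 3: D(3) = 3(3 + 2/3) = 11; numerator = 3(51/80) - 2(9/5) = -27/16; a_3 = (-27/16)/(11) = -27/176
  n = 4: D(4) = 4(4 + 2/3) = 56/3; numerator = 3(-27/176) - 2(51/80) = -1527/880; a_4 = (-1527/880)/(56/3) = -4581/49280
  n = 5: D(5) = 5(5 + 2/3) = 85/3; numerator = 3(-4581/49280) - 2(-27/176) = 1377/49280; a_5 = (1377/49280)/(85/3) = 243/246400

r = 1/3; a_0 = 1; a_1 = 9/5; a_2 = 51/80; a_3 = -27/176; a_4 = -4581/49280; a_5 = 243/246400


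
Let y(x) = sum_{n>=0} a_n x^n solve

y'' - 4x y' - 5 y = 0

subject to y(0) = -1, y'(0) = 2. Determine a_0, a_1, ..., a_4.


Ansatz: y(x) = sum_{n>=0} a_n x^n, so y'(x) = sum_{n>=1} n a_n x^(n-1) and y''(x) = sum_{n>=2} n(n-1) a_n x^(n-2).
Substitute into P(x) y'' + Q(x) y' + R(x) y = 0 with P(x) = 1, Q(x) = -4x, R(x) = -5, and match powers of x.
Initial conditions: a_0 = -1, a_1 = 2.
Setting the coefficient of each power of x to zero and solving order by order (substituting the coefficients already found):
  x^0: 2 a_2 - 5 a_0 = 0  ->  2 a_2 = 5 a_0 = -5  ->  a_2 = -5/2
  x^1: 6 a_3 - 9 a_1 = 0  ->  6 a_3 = 9 a_1 = 18  ->  a_3 = 3
  x^2: 12 a_4 - 13 a_2 = 0  ->  12 a_4 = 13 a_2 = -65/2  ->  a_4 = -65/24
Truncated series: y(x) = -1 + 2 x - (5/2) x^2 + 3 x^3 - (65/24) x^4 + O(x^5).

a_0 = -1; a_1 = 2; a_2 = -5/2; a_3 = 3; a_4 = -65/24


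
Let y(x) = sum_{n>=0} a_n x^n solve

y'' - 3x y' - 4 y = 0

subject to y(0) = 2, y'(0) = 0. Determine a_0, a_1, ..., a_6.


Ansatz: y(x) = sum_{n>=0} a_n x^n, so y'(x) = sum_{n>=1} n a_n x^(n-1) and y''(x) = sum_{n>=2} n(n-1) a_n x^(n-2).
Substitute into P(x) y'' + Q(x) y' + R(x) y = 0 with P(x) = 1, Q(x) = -3x, R(x) = -4, and match powers of x.
Initial conditions: a_0 = 2, a_1 = 0.
Setting the coefficient of each power of x to zero and solving order by order (substituting the coefficients already found):
  x^0: 2 a_2 - 4 a_0 = 0  ->  2 a_2 = 4 a_0 = 8  ->  a_2 = 4
  x^1: 6 a_3 - 7 a_1 = 0  ->  6 a_3 = 7 a_1 = 0  ->  a_3 = 0
  x^2: 12 a_4 - 10 a_2 = 0  ->  12 a_4 = 10 a_2 = 40  ->  a_4 = 10/3
  x^3: 20 a_5 - 13 a_3 = 0  ->  20 a_5 = 13 a_3 = 0  ->  a_5 = 0
  x^4: 30 a_6 - 16 a_4 = 0  ->  30 a_6 = 16 a_4 = 160/3  ->  a_6 = 16/9
Truncated series: y(x) = 2 + 4 x^2 + (10/3) x^4 + (16/9) x^6 + O(x^7).

a_0 = 2; a_1 = 0; a_2 = 4; a_3 = 0; a_4 = 10/3; a_5 = 0; a_6 = 16/9


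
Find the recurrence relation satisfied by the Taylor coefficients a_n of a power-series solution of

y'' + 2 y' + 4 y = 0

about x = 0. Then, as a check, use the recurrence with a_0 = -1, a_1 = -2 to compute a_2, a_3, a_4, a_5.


Substitute y = sum_n a_n x^n.
y''(x) has coefficient (n+2)(n+1) a_{n+2} at x^n;
2 y'(x) has coefficient 2 (n+1) a_{n+1} at x^n;
4 y(x) has coefficient 4 a_n at x^n.
Matching x^n: (n+2)(n+1) a_{n+2} + 2 (n+1) a_{n+1} + 4 a_n = 0.
Thus a_{n+2} = [-2 (n+1) a_{n+1} - 4 a_n] / ((n+1)(n+2)).

Check with a_0 = -1, a_1 = -2 (apply the recurrence for n = 0, 1, 2, 3): a_0 = -1, a_1 = -2, a_2 = 4, a_3 = -4/3, a_4 = -2/3, a_5 = 8/15.

a_(n+2) = [-2 (n+1) a_(n+1) - 4 a_n] / ((n+1)(n+2)); check: a_0 = -1, a_1 = -2, a_2 = 4, a_3 = -4/3, a_4 = -2/3, a_5 = 8/15


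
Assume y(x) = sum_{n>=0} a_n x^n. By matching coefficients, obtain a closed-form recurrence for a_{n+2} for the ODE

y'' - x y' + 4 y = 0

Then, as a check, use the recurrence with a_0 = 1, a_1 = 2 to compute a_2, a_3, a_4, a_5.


Substitute y = sum_n a_n x^n.
y''(x) has coefficient (n+2)(n+1) a_{n+2} at x^n;
-x y'(x) has coefficient -n a_n at x^n (shift);
4 y(x) has coefficient 4 a_n at x^n.
Matching x^n: (n+2)(n+1) a_{n+2} + (-n + 4) a_n = 0.
Thus a_{n+2} = (n - 4) / ((n+1)(n+2)) * a_n.

Check with a_0 = 1, a_1 = 2 (apply the recurrence for n = 0, 1, 2, 3): a_0 = 1, a_1 = 2, a_2 = -2, a_3 = -1, a_4 = 1/3, a_5 = 1/20.

a_(n+2) = (n - 4) / ((n+1)(n+2)) * a_n; check: a_0 = 1, a_1 = 2, a_2 = -2, a_3 = -1, a_4 = 1/3, a_5 = 1/20


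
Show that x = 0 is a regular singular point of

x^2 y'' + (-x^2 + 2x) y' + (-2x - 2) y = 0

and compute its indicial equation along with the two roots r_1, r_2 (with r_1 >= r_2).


Divide by x^2 to reach normal form y'' + P_1(x) y' + P_2(x) y = 0 with P_1(x) = -1 + 2/x and P_2(x) = -2/x - 2/x^2.
x = 0 is a singular point because the y'-coefficient -1 + 2/x has a pole at x = 0 and the y-coefficient -2/x - 2/x^2 has a pole at x = 0.
It is a regular singular point because x P_1(x) = p(x) = 2 - x and x^2 P_2(x) = q(x) = -2x - 2 are polynomials, hence analytic at x = 0.
p(0) = 2,  q(0) = -2.
Indicial equation: r(r-1) + p(0) r + q(0) = 0, i.e. r^2 + (p(0) - 1) r + q(0) = 0, i.e. r^2 + 1 r - 2 = 0.
Discriminant: (1)^2 - 4(-2) = 9, so r = (-1 ± 3)/2.
Solving: r_1 = 1, r_2 = -2.

indicial: r^2 + 1 r - 2 = 0; roots r_1 = 1, r_2 = -2


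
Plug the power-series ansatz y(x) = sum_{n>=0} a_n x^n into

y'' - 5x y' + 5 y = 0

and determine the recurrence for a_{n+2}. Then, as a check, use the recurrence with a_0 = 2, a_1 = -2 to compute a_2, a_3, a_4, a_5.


Substitute y = sum_n a_n x^n.
y''(x) has coefficient (n+2)(n+1) a_{n+2} at x^n;
-5 x y'(x) has coefficient -5 n a_n at x^n (shift);
5 y(x) has coefficient 5 a_n at x^n.
Matching x^n: (n+2)(n+1) a_{n+2} + (-5n + 5) a_n = 0.
Thus a_{n+2} = (5n - 5) / ((n+1)(n+2)) * a_n.

Check with a_0 = 2, a_1 = -2 (apply the recurrence for n = 0, 1, 2, 3): a_0 = 2, a_1 = -2, a_2 = -5, a_3 = 0, a_4 = -25/12, a_5 = 0.

a_(n+2) = (5n - 5) / ((n+1)(n+2)) * a_n; check: a_0 = 2, a_1 = -2, a_2 = -5, a_3 = 0, a_4 = -25/12, a_5 = 0


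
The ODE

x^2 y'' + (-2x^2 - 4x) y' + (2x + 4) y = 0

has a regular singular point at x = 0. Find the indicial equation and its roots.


Divide by x^2 to reach normal form y'' + P_1(x) y' + P_2(x) y = 0 with P_1(x) = -2 - 4/x and P_2(x) = 2/x + 4/x^2.
x = 0 is a singular point because the y'-coefficient -2 - 4/x has a pole at x = 0 and the y-coefficient 2/x + 4/x^2 has a pole at x = 0.
It is a regular singular point because x P_1(x) = p(x) = -2x - 4 and x^2 P_2(x) = q(x) = 2x + 4 are polynomials, hence analytic at x = 0.
p(0) = -4,  q(0) = 4.
Indicial equation: r(r-1) + p(0) r + q(0) = 0, i.e. r^2 + (p(0) - 1) r + q(0) = 0, i.e. r^2 - 5 r + 4 = 0.
Discriminant: (-5)^2 - 4(4) = 9, so r = (5 ± 3)/2.
Solving: r_1 = 4, r_2 = 1.

indicial: r^2 - 5 r + 4 = 0; roots r_1 = 4, r_2 = 1


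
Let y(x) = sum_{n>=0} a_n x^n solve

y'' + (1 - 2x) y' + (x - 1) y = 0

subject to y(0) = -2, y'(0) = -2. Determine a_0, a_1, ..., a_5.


Ansatz: y(x) = sum_{n>=0} a_n x^n, so y'(x) = sum_{n>=1} n a_n x^(n-1) and y''(x) = sum_{n>=2} n(n-1) a_n x^(n-2).
Substitute into P(x) y'' + Q(x) y' + R(x) y = 0 with P(x) = 1, Q(x) = 1 - 2x, R(x) = x - 1, and match powers of x.
Initial conditions: a_0 = -2, a_1 = -2.
Setting the coefficient of each power of x to zero and solving order by order (substituting the coefficients already found):
  x^0: 2 a_2 + a_1 - a_0 = 0  ->  2 a_2 = -a_1 + a_0 = 0  ->  a_2 = 0
  x^1: 6 a_3 + 2 a_2 - 3 a_1 + a_0 = 0  ->  6 a_3 = -2 a_2 + 3 a_1 - a_0 = -4  ->  a_3 = -2/3
  x^2: 12 a_4 + 3 a_3 - 5 a_2 + a_1 = 0  ->  12 a_4 = -3 a_3 + 5 a_2 - a_1 = 4  ->  a_4 = 1/3
  x^3: 20 a_5 + 4 a_4 - 7 a_3 + a_2 = 0  ->  20 a_5 = -4 a_4 + 7 a_3 - a_2 = -6  ->  a_5 = -3/10
Truncated series: y(x) = -2 - 2 x - (2/3) x^3 + (1/3) x^4 - (3/10) x^5 + O(x^6).

a_0 = -2; a_1 = -2; a_2 = 0; a_3 = -2/3; a_4 = 1/3; a_5 = -3/10


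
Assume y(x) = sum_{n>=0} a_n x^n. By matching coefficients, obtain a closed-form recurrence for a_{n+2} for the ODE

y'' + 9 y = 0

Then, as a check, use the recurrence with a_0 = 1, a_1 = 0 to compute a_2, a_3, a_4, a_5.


Substitute y = sum_n a_n x^n into y'' + (const) y = 0.
y''(x) = sum_{n>=0} (n+2)(n+1) a_{n+2} x^n.
The ODE becomes sum_n [(n+2)(n+1) a_{n+2} + 9 a_n] x^n = 0.
Setting each coefficient to zero gives the recurrence:
  (n+2)(n+1) a_{n+2} + 9 a_n = 0,
  a_{n+2} = -9 / ((n+1)(n+2)) a_n.

Check with a_0 = 1, a_1 = 0 (apply the recurrence for n = 0, 1, 2, 3): a_0 = 1, a_1 = 0, a_2 = -9/2, a_3 = 0, a_4 = 27/8, a_5 = 0.

a_{n+2} = -9/((n+1)(n+2)) * a_n; check: a_0 = 1, a_1 = 0, a_2 = -9/2, a_3 = 0, a_4 = 27/8, a_5 = 0


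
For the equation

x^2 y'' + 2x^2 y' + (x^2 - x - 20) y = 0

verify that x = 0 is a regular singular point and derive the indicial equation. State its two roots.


Divide by x^2 to reach normal form y'' + P_1(x) y' + P_2(x) y = 0 with P_1(x) = 2 and P_2(x) = 1 - 1/x - 20/x^2.
x = 0 is a singular point because the y-coefficient 1 - 1/x - 20/x^2 has a pole at x = 0.
It is a regular singular point because x P_1(x) = p(x) = 2x and x^2 P_2(x) = q(x) = x^2 - x - 20 are polynomials, hence analytic at x = 0.
p(0) = 0,  q(0) = -20.
Indicial equation: r(r-1) + p(0) r + q(0) = 0, i.e. r^2 + (p(0) - 1) r + q(0) = 0, i.e. r^2 - 1 r - 20 = 0.
Discriminant: (-1)^2 - 4(-20) = 81, so r = (1 ± 9)/2.
Solving: r_1 = 5, r_2 = -4.

indicial: r^2 - 1 r - 20 = 0; roots r_1 = 5, r_2 = -4


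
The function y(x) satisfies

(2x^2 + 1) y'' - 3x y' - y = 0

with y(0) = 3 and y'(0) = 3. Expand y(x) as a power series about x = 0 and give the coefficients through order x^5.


Ansatz: y(x) = sum_{n>=0} a_n x^n, so y'(x) = sum_{n>=1} n a_n x^(n-1) and y''(x) = sum_{n>=2} n(n-1) a_n x^(n-2).
Substitute into P(x) y'' + Q(x) y' + R(x) y = 0 with P(x) = 2x^2 + 1, Q(x) = -3x, R(x) = -1, and match powers of x.
Initial conditions: a_0 = 3, a_1 = 3.
Setting the coefficient of each power of x to zero and solving order by order (substituting the coefficients already found):
  x^0: 2 a_2 - a_0 = 0  ->  2 a_2 = a_0 = 3  ->  a_2 = 3/2
  x^1: 6 a_3 - 4 a_1 = 0  ->  6 a_3 = 4 a_1 = 12  ->  a_3 = 2
  x^2: 12 a_4 - 3 a_2 = 0  ->  12 a_4 = 3 a_2 = 9/2  ->  a_4 = 3/8
  x^3: 20 a_5 + 2 a_3 = 0  ->  20 a_5 = -2 a_3 = -4  ->  a_5 = -1/5
Truncated series: y(x) = 3 + 3 x + (3/2) x^2 + 2 x^3 + (3/8) x^4 - (1/5) x^5 + O(x^6).

a_0 = 3; a_1 = 3; a_2 = 3/2; a_3 = 2; a_4 = 3/8; a_5 = -1/5


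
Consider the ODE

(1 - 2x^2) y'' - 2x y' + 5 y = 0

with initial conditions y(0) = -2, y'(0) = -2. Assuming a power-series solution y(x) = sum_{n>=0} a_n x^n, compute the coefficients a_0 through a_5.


Ansatz: y(x) = sum_{n>=0} a_n x^n, so y'(x) = sum_{n>=1} n a_n x^(n-1) and y''(x) = sum_{n>=2} n(n-1) a_n x^(n-2).
Substitute into P(x) y'' + Q(x) y' + R(x) y = 0 with P(x) = 1 - 2x^2, Q(x) = -2x, R(x) = 5, and match powers of x.
Initial conditions: a_0 = -2, a_1 = -2.
Setting the coefficient of each power of x to zero and solving order by order (substituting the coefficients already found):
  x^0: 2 a_2 + 5 a_0 = 0  ->  2 a_2 = -5 a_0 = 10  ->  a_2 = 5
  x^1: 6 a_3 + 3 a_1 = 0  ->  6 a_3 = -3 a_1 = 6  ->  a_3 = 1
  x^2: 12 a_4 - 3 a_2 = 0  ->  12 a_4 = 3 a_2 = 15  ->  a_4 = 5/4
  x^3: 20 a_5 - 13 a_3 = 0  ->  20 a_5 = 13 a_3 = 13  ->  a_5 = 13/20
Truncated series: y(x) = -2 - 2 x + 5 x^2 + x^3 + (5/4) x^4 + (13/20) x^5 + O(x^6).

a_0 = -2; a_1 = -2; a_2 = 5; a_3 = 1; a_4 = 5/4; a_5 = 13/20


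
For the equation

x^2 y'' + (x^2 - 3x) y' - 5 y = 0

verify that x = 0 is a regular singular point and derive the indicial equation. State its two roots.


Divide by x^2 to reach normal form y'' + P_1(x) y' + P_2(x) y = 0 with P_1(x) = 1 - 3/x and P_2(x) = -5/x^2.
x = 0 is a singular point because the y'-coefficient 1 - 3/x has a pole at x = 0 and the y-coefficient -5/x^2 has a pole at x = 0.
It is a regular singular point because x P_1(x) = p(x) = x - 3 and x^2 P_2(x) = q(x) = -5 are polynomials, hence analytic at x = 0.
p(0) = -3,  q(0) = -5.
Indicial equation: r(r-1) + p(0) r + q(0) = 0, i.e. r^2 + (p(0) - 1) r + q(0) = 0, i.e. r^2 - 4 r - 5 = 0.
Discriminant: (-4)^2 - 4(-5) = 36, so r = (4 ± 6)/2.
Solving: r_1 = 5, r_2 = -1.

indicial: r^2 - 4 r - 5 = 0; roots r_1 = 5, r_2 = -1


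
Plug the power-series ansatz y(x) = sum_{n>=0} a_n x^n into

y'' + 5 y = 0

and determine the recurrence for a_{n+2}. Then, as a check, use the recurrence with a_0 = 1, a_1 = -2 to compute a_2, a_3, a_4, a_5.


Substitute y = sum_n a_n x^n into y'' + (const) y = 0.
y''(x) = sum_{n>=0} (n+2)(n+1) a_{n+2} x^n.
The ODE becomes sum_n [(n+2)(n+1) a_{n+2} + 5 a_n] x^n = 0.
Setting each coefficient to zero gives the recurrence:
  (n+2)(n+1) a_{n+2} + 5 a_n = 0,
  a_{n+2} = -5 / ((n+1)(n+2)) a_n.

Check with a_0 = 1, a_1 = -2 (apply the recurrence for n = 0, 1, 2, 3): a_0 = 1, a_1 = -2, a_2 = -5/2, a_3 = 5/3, a_4 = 25/24, a_5 = -5/12.

a_{n+2} = -5/((n+1)(n+2)) * a_n; check: a_0 = 1, a_1 = -2, a_2 = -5/2, a_3 = 5/3, a_4 = 25/24, a_5 = -5/12


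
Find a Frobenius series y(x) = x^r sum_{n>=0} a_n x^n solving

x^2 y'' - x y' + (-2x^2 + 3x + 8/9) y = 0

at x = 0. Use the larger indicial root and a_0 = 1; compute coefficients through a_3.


Write in Frobenius form y'' + (p(x)/x) y' + (q(x)/x^2) y = 0:
  p(x) = -1,  q(x) = -2x^2 + 3x + 8/9.
Indicial equation: r(r-1) + (-1) r + (8/9) = 0 -> roots r_1 = 4/3, r_2 = 2/3.
Take r = r_1 = 4/3. Let y(x) = x^r sum_{n>=0} a_n x^n with a_0 = 1.
Substitute y = x^r sum a_n x^n and match x^{r+n}. The recurrence is
  D(n) a_n + 3 a_{n-1} - 2 a_{n-2} = 0,  where D(n) = (r+n)(r+n-1) + (-1)(r+n) + (8/9).
  a_n = [-3 a_{n-1} + 2 a_{n-2}] / D(n).
Since the indicial polynomial factors as (r - r_1)(r - r_2), D(n) = (r_1 + n - r_1)(r_1 + n - r_2) = n(n + 2/3).
Evaluating step by step (a_0 = 1):
  n = 1: D(1) = 1(1 + 2/3) = 5/3; numerator = -3(1) = -3; a_1 = (-3)/(5/3) = -9/5
  n = 2: D(2) = 2(2 + 2/3) = 16/3; numerator = -3(-9/5) + 2(1) = 37/5; a_2 = (37/5)/(16/3) = 111/80
  n = 3: D(3) = 3(3 + 2/3) = 11; numerator = -3(111/80) + 2(-9/5) = -621/80; a_3 = (-621/80)/(11) = -621/880

r = 4/3; a_0 = 1; a_1 = -9/5; a_2 = 111/80; a_3 = -621/880


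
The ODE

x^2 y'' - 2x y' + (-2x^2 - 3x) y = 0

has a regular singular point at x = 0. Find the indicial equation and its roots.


Divide by x^2 to reach normal form y'' + P_1(x) y' + P_2(x) y = 0 with P_1(x) = -2/x and P_2(x) = -2 - 3/x.
x = 0 is a singular point because the y'-coefficient -2/x has a pole at x = 0 and the y-coefficient -2 - 3/x has a pole at x = 0.
It is a regular singular point because x P_1(x) = p(x) = -2 and x^2 P_2(x) = q(x) = -2x^2 - 3x are polynomials, hence analytic at x = 0.
p(0) = -2,  q(0) = 0.
Indicial equation: r(r-1) + p(0) r + q(0) = 0, i.e. r^2 + (p(0) - 1) r + q(0) = 0, i.e. r^2 - 3 r = 0.
Discriminant: (-3)^2 - 4(0) = 9, so r = (3 ± 3)/2.
Solving: r_1 = 3, r_2 = 0.

indicial: r^2 - 3 r = 0; roots r_1 = 3, r_2 = 0


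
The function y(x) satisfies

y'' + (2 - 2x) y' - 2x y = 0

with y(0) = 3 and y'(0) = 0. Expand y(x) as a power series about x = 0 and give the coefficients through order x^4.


Ansatz: y(x) = sum_{n>=0} a_n x^n, so y'(x) = sum_{n>=1} n a_n x^(n-1) and y''(x) = sum_{n>=2} n(n-1) a_n x^(n-2).
Substitute into P(x) y'' + Q(x) y' + R(x) y = 0 with P(x) = 1, Q(x) = 2 - 2x, R(x) = -2x, and match powers of x.
Initial conditions: a_0 = 3, a_1 = 0.
Setting the coefficient of each power of x to zero and solving order by order (substituting the coefficients already found):
  x^0: 2 a_2 + 2 a_1 = 0  ->  2 a_2 = -2 a_1 = 0  ->  a_2 = 0
  x^1: 6 a_3 + 4 a_2 - 2 a_1 - 2 a_0 = 0  ->  6 a_3 = -4 a_2 + 2 a_1 + 2 a_0 = 6  ->  a_3 = 1
  x^2: 12 a_4 + 6 a_3 - 4 a_2 - 2 a_1 = 0  ->  12 a_4 = -6 a_3 + 4 a_2 + 2 a_1 = -6  ->  a_4 = -1/2
Truncated series: y(x) = 3 + x^3 - (1/2) x^4 + O(x^5).

a_0 = 3; a_1 = 0; a_2 = 0; a_3 = 1; a_4 = -1/2


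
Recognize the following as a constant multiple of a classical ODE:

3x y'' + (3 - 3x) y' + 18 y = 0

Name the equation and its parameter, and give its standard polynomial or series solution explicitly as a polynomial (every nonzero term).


All three coefficients share the factor 3; dividing through by 3 gives  x y'' + (1 - x) y' + 6 y = 0.
This matches the Laguerre equation x y'' + (1 - x) y' + n y = 0 with n = 6; the polynomial solution is L_6(x).
With y = sum_k a_k x^k, matching x^k gives (k+1)k a_{k+1} + (k+1) a_{k+1} - k a_k + n a_k = 0, i.e. (k+1)^2 a_{k+1} = (k - n) a_k = (k - 6) a_k. The right side vanishes at k = 6, so the series terminates at degree 6.
Standard normalization L_n(0) = 1 gives a_0 = 1. Work upward with a_{k+1} = (k - 6) a_k / (k+1)^2:
  a_1 = (0 - 6)(1) / 1^2 = -6/1 = -6
  a_2 = (1 - 6)(-6) / 2^2 = 30/4 = 15/2
  a_3 = (2 - 6)(15/2) / 3^2 = -30/9 = -10/3
  a_4 = (3 - 6)(-10/3) / 4^2 = 10/16 = 5/8
  a_5 = (4 - 6)(5/8) / 5^2 = (-5/4)/25 = -1/20
  a_6 = (5 - 6)(-1/20) / 6^2 = (1/20)/36 = 1/720
Hence L_6(x) = x^6/720 - x^5/20 + 5 x^4/8 - 10 x^3/3 + 15 x^2/2 - 6 x + 1.

L_6(x); series = x^6/720 - x^5/20 + 5 x^4/8 - 10 x^3/3 + 15 x^2/2 - 6 x + 1


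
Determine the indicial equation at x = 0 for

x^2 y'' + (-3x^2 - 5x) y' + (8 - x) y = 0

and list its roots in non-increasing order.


Divide by x^2 to reach normal form y'' + P_1(x) y' + P_2(x) y = 0 with P_1(x) = -3 - 5/x and P_2(x) = -1/x + 8/x^2.
x = 0 is a singular point because the y'-coefficient -3 - 5/x has a pole at x = 0 and the y-coefficient -1/x + 8/x^2 has a pole at x = 0.
It is a regular singular point because x P_1(x) = p(x) = -3x - 5 and x^2 P_2(x) = q(x) = 8 - x are polynomials, hence analytic at x = 0.
p(0) = -5,  q(0) = 8.
Indicial equation: r(r-1) + p(0) r + q(0) = 0, i.e. r^2 + (p(0) - 1) r + q(0) = 0, i.e. r^2 - 6 r + 8 = 0.
Discriminant: (-6)^2 - 4(8) = 4, so r = (6 ± 2)/2.
Solving: r_1 = 4, r_2 = 2.

indicial: r^2 - 6 r + 8 = 0; roots r_1 = 4, r_2 = 2


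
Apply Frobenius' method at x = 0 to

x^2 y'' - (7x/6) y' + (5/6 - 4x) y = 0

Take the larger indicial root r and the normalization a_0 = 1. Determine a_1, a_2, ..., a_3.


Write in Frobenius form y'' + (p(x)/x) y' + (q(x)/x^2) y = 0:
  p(x) = -7/6,  q(x) = 5/6 - 4x.
Indicial equation: r(r-1) + (-7/6) r + (5/6) = 0 -> roots r_1 = 5/3, r_2 = 1/2.
Take r = r_1 = 5/3. Let y(x) = x^r sum_{n>=0} a_n x^n with a_0 = 1.
Substitute y = x^r sum a_n x^n and match x^{r+n}. The recurrence is
  D(n) a_n - 4 a_{n-1} = 0,  where D(n) = (r+n)(r+n-1) + (-7/6)(r+n) + (5/6).
  a_n = 4 / D(n) * a_{n-1}.
Since the indicial polynomial factors as (r - r_1)(r - r_2), D(n) = (r_1 + n - r_1)(r_1 + n - r_2) = n(n + 7/6).
Evaluating step by step (a_0 = 1):
  n = 1: D(1) = 1(1 + 7/6) = 13/6; numerator = 4(1) = 4; a_1 = (4)/(13/6) = 24/13
  n = 2: D(2) = 2(2 + 7/6) = 19/3; numerator = 4(24/13) = 96/13; a_2 = (96/13)/(19/3) = 288/247
  n = 3: D(3) = 3(3 + 7/6) = 25/2; numerator = 4(288/247) = 1152/247; a_3 = (1152/247)/(25/2) = 2304/6175

r = 5/3; a_0 = 1; a_1 = 24/13; a_2 = 288/247; a_3 = 2304/6175


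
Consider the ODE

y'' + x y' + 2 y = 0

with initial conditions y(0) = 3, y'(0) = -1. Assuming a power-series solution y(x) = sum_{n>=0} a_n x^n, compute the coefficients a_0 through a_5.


Ansatz: y(x) = sum_{n>=0} a_n x^n, so y'(x) = sum_{n>=1} n a_n x^(n-1) and y''(x) = sum_{n>=2} n(n-1) a_n x^(n-2).
Substitute into P(x) y'' + Q(x) y' + R(x) y = 0 with P(x) = 1, Q(x) = x, R(x) = 2, and match powers of x.
Initial conditions: a_0 = 3, a_1 = -1.
Setting the coefficient of each power of x to zero and solving order by order (substituting the coefficients already found):
  x^0: 2 a_2 + 2 a_0 = 0  ->  2 a_2 = -2 a_0 = -6  ->  a_2 = -3
  x^1: 6 a_3 + 3 a_1 = 0  ->  6 a_3 = -3 a_1 = 3  ->  a_3 = 1/2
  x^2: 12 a_4 + 4 a_2 = 0  ->  12 a_4 = -4 a_2 = 12  ->  a_4 = 1
  x^3: 20 a_5 + 5 a_3 = 0  ->  20 a_5 = -5 a_3 = -5/2  ->  a_5 = -1/8
Truncated series: y(x) = 3 - x - 3 x^2 + (1/2) x^3 + x^4 - (1/8) x^5 + O(x^6).

a_0 = 3; a_1 = -1; a_2 = -3; a_3 = 1/2; a_4 = 1; a_5 = -1/8


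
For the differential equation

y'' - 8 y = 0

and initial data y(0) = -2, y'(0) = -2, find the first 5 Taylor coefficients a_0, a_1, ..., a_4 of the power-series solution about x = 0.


Ansatz: y(x) = sum_{n>=0} a_n x^n, so y'(x) = sum_{n>=1} n a_n x^(n-1) and y''(x) = sum_{n>=2} n(n-1) a_n x^(n-2).
Substitute into P(x) y'' + Q(x) y' + R(x) y = 0 with P(x) = 1, Q(x) = 0, R(x) = -8, and match powers of x.
Initial conditions: a_0 = -2, a_1 = -2.
Setting the coefficient of each power of x to zero and solving order by order (substituting the coefficients already found):
  x^0: 2 a_2 - 8 a_0 = 0  ->  2 a_2 = 8 a_0 = -16  ->  a_2 = -8
  x^1: 6 a_3 - 8 a_1 = 0  ->  6 a_3 = 8 a_1 = -16  ->  a_3 = -8/3
  x^2: 12 a_4 - 8 a_2 = 0  ->  12 a_4 = 8 a_2 = -64  ->  a_4 = -16/3
Truncated series: y(x) = -2 - 2 x - 8 x^2 - (8/3) x^3 - (16/3) x^4 + O(x^5).

a_0 = -2; a_1 = -2; a_2 = -8; a_3 = -8/3; a_4 = -16/3


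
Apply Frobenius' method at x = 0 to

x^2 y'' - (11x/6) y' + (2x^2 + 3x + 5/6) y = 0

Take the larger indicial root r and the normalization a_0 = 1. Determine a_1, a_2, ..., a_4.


Write in Frobenius form y'' + (p(x)/x) y' + (q(x)/x^2) y = 0:
  p(x) = -11/6,  q(x) = 2x^2 + 3x + 5/6.
Indicial equation: r(r-1) + (-11/6) r + (5/6) = 0 -> roots r_1 = 5/2, r_2 = 1/3.
Take r = r_1 = 5/2. Let y(x) = x^r sum_{n>=0} a_n x^n with a_0 = 1.
Substitute y = x^r sum a_n x^n and match x^{r+n}. The recurrence is
  D(n) a_n + 3 a_{n-1} + 2 a_{n-2} = 0,  where D(n) = (r+n)(r+n-1) + (-11/6)(r+n) + (5/6).
  a_n = [-3 a_{n-1} - 2 a_{n-2}] / D(n).
Since the indicial polynomial factors as (r - r_1)(r - r_2), D(n) = (r_1 + n - r_1)(r_1 + n - r_2) = n(n + 13/6).
Evaluating step by step (a_0 = 1):
  n = 1: D(1) = 1(1 + 13/6) = 19/6; numerator = -3(1) = -3; a_1 = (-3)/(19/6) = -18/19
  n = 2: D(2) = 2(2 + 13/6) = 25/3; numerator = -3(-18/19) - 2(1) = 16/19; a_2 = (16/19)/(25/3) = 48/475
  n = 3: D(3) = 3(3 + 13/6) = 31/2; numerator = -3(48/475) - 2(-18/19) = 756/475; a_3 = (756/475)/(31/2) = 1512/14725
  n = 4: D(4) = 4(4 + 13/6) = 74/3; numerator = -3(1512/14725) - 2(48/475) = -7512/14725; a_4 = (-7512/14725)/(74/3) = -11268/544825

r = 5/2; a_0 = 1; a_1 = -18/19; a_2 = 48/475; a_3 = 1512/14725; a_4 = -11268/544825


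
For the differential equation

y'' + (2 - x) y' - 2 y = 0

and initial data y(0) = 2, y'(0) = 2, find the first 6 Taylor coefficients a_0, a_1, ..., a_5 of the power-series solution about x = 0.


Ansatz: y(x) = sum_{n>=0} a_n x^n, so y'(x) = sum_{n>=1} n a_n x^(n-1) and y''(x) = sum_{n>=2} n(n-1) a_n x^(n-2).
Substitute into P(x) y'' + Q(x) y' + R(x) y = 0 with P(x) = 1, Q(x) = 2 - x, R(x) = -2, and match powers of x.
Initial conditions: a_0 = 2, a_1 = 2.
Setting the coefficient of each power of x to zero and solving order by order (substituting the coefficients already found):
  x^0: 2 a_2 + 2 a_1 - 2 a_0 = 0  ->  2 a_2 = -2 a_1 + 2 a_0 = 0  ->  a_2 = 0
  x^1: 6 a_3 + 4 a_2 - 3 a_1 = 0  ->  6 a_3 = -4 a_2 + 3 a_1 = 6  ->  a_3 = 1
  x^2: 12 a_4 + 6 a_3 - 4 a_2 = 0  ->  12 a_4 = -6 a_3 + 4 a_2 = -6  ->  a_4 = -1/2
  x^3: 20 a_5 + 8 a_4 - 5 a_3 = 0  ->  20 a_5 = -8 a_4 + 5 a_3 = 9  ->  a_5 = 9/20
Truncated series: y(x) = 2 + 2 x + x^3 - (1/2) x^4 + (9/20) x^5 + O(x^6).

a_0 = 2; a_1 = 2; a_2 = 0; a_3 = 1; a_4 = -1/2; a_5 = 9/20


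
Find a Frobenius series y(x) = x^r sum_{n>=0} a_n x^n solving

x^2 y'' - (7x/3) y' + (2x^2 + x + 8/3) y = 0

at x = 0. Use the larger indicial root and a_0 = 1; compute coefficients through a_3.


Write in Frobenius form y'' + (p(x)/x) y' + (q(x)/x^2) y = 0:
  p(x) = -7/3,  q(x) = 2x^2 + x + 8/3.
Indicial equation: r(r-1) + (-7/3) r + (8/3) = 0 -> roots r_1 = 2, r_2 = 4/3.
Take r = r_1 = 2. Let y(x) = x^r sum_{n>=0} a_n x^n with a_0 = 1.
Substitute y = x^r sum a_n x^n and match x^{r+n}. The recurrence is
  D(n) a_n + 1 a_{n-1} + 2 a_{n-2} = 0,  where D(n) = (r+n)(r+n-1) + (-7/3)(r+n) + (8/3).
  a_n = [-1 a_{n-1} - 2 a_{n-2}] / D(n).
Since the indicial polynomial factors as (r - r_1)(r - r_2), D(n) = (r_1 + n - r_1)(r_1 + n - r_2) = n(n + 2/3).
Evaluating step by step (a_0 = 1):
  n = 1: D(1) = 1(1 + 2/3) = 5/3; numerator = -1(1) = -1; a_1 = (-1)/(5/3) = -3/5
  n = 2: D(2) = 2(2 + 2/3) = 16/3; numerator = -1(-3/5) - 2(1) = -7/5; a_2 = (-7/5)/(16/3) = -21/80
  n = 3: D(3) = 3(3 + 2/3) = 11; numerator = -1(-21/80) - 2(-3/5) = 117/80; a_3 = (117/80)/(11) = 117/880

r = 2; a_0 = 1; a_1 = -3/5; a_2 = -21/80; a_3 = 117/880


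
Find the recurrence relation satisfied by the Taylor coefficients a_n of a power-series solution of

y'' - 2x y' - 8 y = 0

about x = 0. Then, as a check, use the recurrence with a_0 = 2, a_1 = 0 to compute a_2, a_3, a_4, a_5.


Substitute y = sum_n a_n x^n.
y''(x) has coefficient (n+2)(n+1) a_{n+2} at x^n;
-2 x y'(x) has coefficient -2 n a_n at x^n (shift);
-8 y(x) has coefficient -8 a_n at x^n.
Matching x^n: (n+2)(n+1) a_{n+2} + (-2n - 8) a_n = 0.
Thus a_{n+2} = (2n + 8) / ((n+1)(n+2)) * a_n.

Check with a_0 = 2, a_1 = 0 (apply the recurrence for n = 0, 1, 2, 3): a_0 = 2, a_1 = 0, a_2 = 8, a_3 = 0, a_4 = 8, a_5 = 0.

a_(n+2) = (2n + 8) / ((n+1)(n+2)) * a_n; check: a_0 = 2, a_1 = 0, a_2 = 8, a_3 = 0, a_4 = 8, a_5 = 0


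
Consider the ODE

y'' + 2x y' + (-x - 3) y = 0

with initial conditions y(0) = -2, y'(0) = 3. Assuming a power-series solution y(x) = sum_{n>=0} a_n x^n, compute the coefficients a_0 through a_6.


Ansatz: y(x) = sum_{n>=0} a_n x^n, so y'(x) = sum_{n>=1} n a_n x^(n-1) and y''(x) = sum_{n>=2} n(n-1) a_n x^(n-2).
Substitute into P(x) y'' + Q(x) y' + R(x) y = 0 with P(x) = 1, Q(x) = 2x, R(x) = -x - 3, and match powers of x.
Initial conditions: a_0 = -2, a_1 = 3.
Setting the coefficient of each power of x to zero and solving order by order (substituting the coefficients already found):
  x^0: 2 a_2 - 3 a_0 = 0  ->  2 a_2 = 3 a_0 = -6  ->  a_2 = -3
  x^1: 6 a_3 - a_1 - a_0 = 0  ->  6 a_3 = a_1 + a_0 = 1  ->  a_3 = 1/6
  x^2: 12 a_4 + a_2 - a_1 = 0  ->  12 a_4 = -a_2 + a_1 = 6  ->  a_4 = 1/2
  x^3: 20 a_5 + 3 a_3 - a_2 = 0  ->  20 a_5 = -3 a_3 + a_2 = -7/2  ->  a_5 = -7/40
  x^4: 30 a_6 + 5 a_4 - a_3 = 0  ->  30 a_6 = -5 a_4 + a_3 = -7/3  ->  a_6 = -7/90
Truncated series: y(x) = -2 + 3 x - 3 x^2 + (1/6) x^3 + (1/2) x^4 - (7/40) x^5 - (7/90) x^6 + O(x^7).

a_0 = -2; a_1 = 3; a_2 = -3; a_3 = 1/6; a_4 = 1/2; a_5 = -7/40; a_6 = -7/90
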